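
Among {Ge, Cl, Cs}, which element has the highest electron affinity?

Cl

Atoms with high Z_eff and room in the valence shell (especially the halogens) have the most exothermic electron affinities.
These span different periods and groups, so the two trends combine.
Ge > Cs: relative to Cs, both the across-period and down-group shifts push Ge's electron affinity up.
Cl > Ge: both effects reinforce here, so Cl is clearly the higher of the two.
Tabulated electron affinity (kJ/mol): Cl 349, Ge 119, Cs 46.
The highest electron affinity among these belongs to Cl.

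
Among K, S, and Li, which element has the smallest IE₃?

IE_3 is the cost of taking one more electron from the +2 cation: K²⁺ is already 1 electron into the core; S²⁺ still has 4 valence electrons; Li²⁺ is already 1 electron into the core.
Core electrons are held far more tightly than valence electrons, so K and Li top the IE_3 order.
Tabulated IE_3 (kJ/mol): K 4420, S 3357, Li 11815.
Putting it together, IE_3: S < K < Li.

S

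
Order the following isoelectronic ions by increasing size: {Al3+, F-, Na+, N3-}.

Al3+, Na+, F-, N3-

All of these have 10 electrons, so size is governed by nuclear charge alone: the more protons, the stronger the pull on the same electron cloud, and the smaller the ion.
Nuclear charges: Al3+ (Z=13), Na+ (Z=11), F- (Z=9), N3- (Z=7).
Smallest to largest: Al3+ < Na+ < F- < N3-.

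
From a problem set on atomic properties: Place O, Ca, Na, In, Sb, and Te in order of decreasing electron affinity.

EA tends to increase across a period and decrease down a group, though the pattern is less regular than for IE or radius.
These span different periods and groups, so the two trends combine.
In > Ca: period and group pull opposite ways; the across-period shift dominates (29 vs 2 kJ/mol).
Na > In: the two effects oppose for this pair; the down-group effect wins (53 vs 29 kJ/mol).
Sb > Na: the two effects oppose for this pair; the across-period effect wins (103 vs 53 kJ/mol).
O > Sb: both effects reinforce here, so O is clearly the higher of the two.
Te > O: this pair runs against the simple trend — see the exception note.
Note the exception: Te has a higher electron affinity than O, contrary to the simple trend — O's compact 2p subshell gives strong electron–electron repulsion on the added electron.
Approximate values (kJ/mol): O 141, Na 53, Ca 2, In 29, Sb 103, Te 190.
So from highest to lowest: Te > O > Sb > Na > In > Ca.

Te, O, Sb, Na, In, Ca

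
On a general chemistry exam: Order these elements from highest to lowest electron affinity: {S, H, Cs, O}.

Electron affinity generally becomes more exothermic across a period toward the halogens and less exothermic down a group.
Here both period and group differ, so the two effects have to be weighed against each other.
H > Cs: H sits above Cs in group 1, so the down-group effect alone puts H higher.
O > H: the two effects oppose for this pair; the across-period effect wins (141 vs 73 kJ/mol).
S > O: this pair runs against the simple trend — see the exception note.
Note the exception: S has a higher electron affinity than O, contrary to the simple trend — the compact 2p subshell of O repels the added electron more than S's larger 3p does.
For reference (kJ/mol): H 73, O 141, S 200, Cs 46.
So from highest to lowest: S > O > H > Cs.

S > O > H > Cs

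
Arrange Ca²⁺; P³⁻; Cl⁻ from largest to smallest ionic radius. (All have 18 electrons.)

All of these have 18 electrons, so size is governed by nuclear charge alone: the more protons, the stronger the pull on the same electron cloud, and the smaller the ion.
Nuclear charges: Ca²⁺ (Z=20), Cl⁻ (Z=17), P³⁻ (Z=15).
Largest to smallest: P³⁻ > Cl⁻ > Ca²⁺.

P³⁻ > Cl⁻ > Ca²⁺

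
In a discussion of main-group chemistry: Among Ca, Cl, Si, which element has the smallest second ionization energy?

After 1 electron has been removed, what remains? Ca⁺ still has 1 valence electron; Cl⁺ still has 6 valence electrons; Si⁺ still has 3 valence electrons.
All are still removing valence electrons, so compare the +1 ions as you would atoms: IE_2 generally rises across a period (higher Z_eff) and falls down a group (larger shell), subject to the usual subshell exceptions.
Valence configurations: Ca⁺ [Ar]4s¹, Cl⁺ [Ne]3s²3p⁴, Si⁺ [Ne]3s²3p¹.
The numbers (kJ/mol): Ca 1145, Cl 2298, Si 1577.
Overall IE_2 order: Ca < Si < Cl.

Ca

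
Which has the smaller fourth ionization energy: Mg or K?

After 3 electrons have been removed, what remains? Mg³⁺ is already 1 electron into the core; K³⁺ is already 2 electrons into the core.
All of these are removing an electron from a noble-gas core or deeper; the smaller core (lower principal quantum number) is held far more tightly, and within a period the higher nuclear charge binds the same core more tightly.
The numbers (kJ/mol): Mg 10543, K 5877.
Hence IE_4: K < Mg.

K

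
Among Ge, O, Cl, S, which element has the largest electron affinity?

O is in period 2, group 16; S is in period 3, group 16; Cl is in period 3, group 17; Ge is in period 4, group 14.
EA tends to increase across a period and decrease down a group, though the pattern is less regular than for IE or radius.
These span different periods and groups, so the two trends combine.
O > Ge: both effects reinforce here, so O is clearly the higher of the two.
S > O: this pair runs against the simple trend — see the exception note.
Cl > S: Cl lies to the right of S in period 3, so the across-period effect alone puts Cl higher.
Note the exception: S has a higher electron affinity than O, contrary to the simple trend — the compact 2p subshell of O repels the added electron more than S's larger 3p does.
For reference (kJ/mol): O 141, S 200, Cl 349, Ge 119.
The largest electron affinity among these belongs to Cl.

Cl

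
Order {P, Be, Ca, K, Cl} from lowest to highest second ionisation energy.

Ca, Be, P, Cl, K

Consider each +1 ion: P⁺ still has 4 valence electrons; Be⁺ still has 1 valence electron; Ca⁺ still has 1 valence electron; K⁺ is the bare [Ar] core; Cl⁺ still has 6 valence electrons.
Core electrons are held far more tightly than valence electrons, so K tops the IE_2 order.
Valence configurations: P⁺ [Ne]3s²3p², Be⁺ [He]2s¹, Ca⁺ [Ar]4s¹, Cl⁺ [Ne]3s²3p⁴.
The numbers (kJ/mol): P 1907, Be 1757, Ca 1145, K 3052, Cl 2298.
Hence IE_2: Ca < Be < P < Cl < K.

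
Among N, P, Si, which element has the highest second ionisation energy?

N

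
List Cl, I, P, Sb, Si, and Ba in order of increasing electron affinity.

Si is in period 3, group 14; P is in period 3, group 15; Cl is in period 3, group 17; Sb is in period 5, group 15; I is in period 5, group 17; Ba is in period 6, group 2.
Atoms with high Z_eff and room in the valence shell (especially the halogens) have the most exothermic electron affinities.
Here both period and group differ, so the two effects have to be weighed against each other.
P > Ba: both effects reinforce here, so P is clearly the higher of the two.
Sb > P: this pair runs against the simple trend — see the exception note.
Si > Sb: period and group pull opposite ways; the down-group shift dominates (134 vs 103 kJ/mol).
I > Si: period and group pull opposite ways; the across-period shift dominates (295 vs 134 kJ/mol).
Cl > I: Cl sits above I in group 17, so the down-group effect alone puts Cl higher.
Note the exception: Sb has a higher electron affinity than P, contrary to the simple trend — both are half-filled np³, but the pairing/repulsion penalty for the added electron shrinks as the p orbitals become larger and more diffuse down the group, and for Sb that outweighs the weaker nuclear attraction.
Note the exception: Si has a higher electron affinity than P, contrary to the simple trend — adding an electron to P's half-filled 3p³ is unfavourable, so Si (3p²) has the more exothermic EA.
For reference (kJ/mol): Si 134, P 72, Cl 349, Sb 103, I 295, Ba 14.
So from lowest to highest: Ba < P < Sb < Si < I < Cl.

Ba < P < Sb < Si < I < Cl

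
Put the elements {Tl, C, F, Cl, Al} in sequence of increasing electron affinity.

C is in period 2, group 14; F is in period 2, group 17; Al is in period 3, group 13; Cl is in period 3, group 17; Tl is in period 6, group 13.
Atoms with high Z_eff and room in the valence shell (especially the halogens) have the most exothermic electron affinities.
Neither a single period nor a single group — weigh both effects.
Al > Tl: they share group 13; the group trend gives Al the larger value.
C > Al: both effects reinforce here, so C is clearly the higher of the two.
F > C: F lies to the right of C in period 2, so the across-period effect alone puts F higher.
Cl > F: this pair runs against the simple trend — see the exception note.
Note the exception: Cl has a higher electron affinity than F, contrary to the simple trend — F's small 2p subshell makes the incoming electron feel strong e⁻–e⁻ repulsion, so Cl actually releases more energy on gaining an electron.
Tabulated electron affinity (kJ/mol): C 122, F 328, Al 42, Cl 349, Tl 19.
So from lowest to highest: Tl < Al < C < F < Cl.

Tl, Al, C, F, Cl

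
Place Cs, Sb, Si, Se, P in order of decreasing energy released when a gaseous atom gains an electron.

Si is in period 3, group 14; P is in period 3, group 15; Se is in period 4, group 16; Sb is in period 5, group 15; Cs is in period 6, group 1.
Electron affinity generally becomes more exothermic across a period toward the halogens and less exothermic down a group.
These span different periods and groups, so the two trends combine.
P > Cs: relative to Cs, both the across-period and down-group shifts push P's electron affinity up.
Sb > P: this pair runs against the simple trend — see the exception note.
Si > Sb: the two effects oppose for this pair; the down-group effect wins (134 vs 103 kJ/mol).
Se > Si: period and group pull opposite ways; the across-period shift dominates (195 vs 134 kJ/mol).
Note the exception: Sb has a higher electron affinity than P, contrary to the simple trend — both are half-filled np³, but the pairing/repulsion penalty for the added electron shrinks as the p orbitals become larger and more diffuse down the group, and for Sb that outweighs the weaker nuclear attraction.
Note the exception: Si has a higher electron affinity than P, contrary to the simple trend — adding an electron to P's half-filled 3p³ is unfavourable, so Si (3p²) has the more exothermic EA.
For reference (kJ/mol): Si 134, P 72, Se 195, Sb 103, Cs 46.
So from highest to lowest: Se > Si > Sb > P > Cs.

Se, Si, Sb, P, Cs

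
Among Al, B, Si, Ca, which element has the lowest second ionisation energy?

Ca

Consider each +1 ion: Al⁺ still has 2 valence electrons; B⁺ still has 2 valence electrons; Si⁺ still has 3 valence electrons; Ca⁺ still has 1 valence electron.
All are still removing valence electrons, so compare the +1 ions as you would atoms: IE_2 generally rises across a period (higher Z_eff) and falls down a group (larger shell), subject to the usual subshell exceptions.
Valence configurations: Al⁺ [Ne]3s², B⁺ [He]2s², Si⁺ [Ne]3s²3p¹, Ca⁺ [Ar]4s¹.
Si⁺ loses a lone 3p electron whereas Al⁺ must break into a filled 3s² pair, so IE_2(Al) > IE_2(Si) even though Si has the higher nuclear charge.
Tabulated IE_2 (kJ/mol): Al 1817, B 2427, Si 1577, Ca 1145.
Overall IE_2 order: Ca < Si < Al < B.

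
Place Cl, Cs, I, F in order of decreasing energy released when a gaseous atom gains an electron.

Cl > F > I > Cs

F is in period 2, group 17; Cl is in period 3, group 17; I is in period 5, group 17; Cs is in period 6, group 1.
Atoms with high Z_eff and room in the valence shell (especially the halogens) have the most exothermic electron affinities.
These span different periods and groups, so the two trends combine.
I > Cs: both effects reinforce here, so I is clearly the higher of the two.
F > I: F sits above I in group 17, so the down-group effect alone puts F higher.
Cl > F: this pair runs against the simple trend — see the exception note.
Note the exception: Cl has a higher electron affinity than F, contrary to the simple trend — F's small 2p subshell makes the incoming electron feel strong e⁻–e⁻ repulsion, so Cl actually releases more energy on gaining an electron.
Approximate values (kJ/mol): F 328, Cl 349, I 295, Cs 46.
So from highest to lowest: Cl > F > I > Cs.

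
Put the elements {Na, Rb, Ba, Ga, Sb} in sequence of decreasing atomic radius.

Rb > Ba > Na > Sb > Ga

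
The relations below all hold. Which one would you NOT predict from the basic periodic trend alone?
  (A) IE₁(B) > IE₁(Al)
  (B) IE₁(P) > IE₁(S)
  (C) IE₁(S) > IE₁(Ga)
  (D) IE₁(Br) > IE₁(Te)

The general trend: IE₁ increases across a period and decreases down a group.
(A) B (period 2, group 13) vs Al (period 3, group 13): the stated order agrees with the simple trend.
(B) P (period 3, group 15) vs S (period 3, group 16): the stated order contradicts the simple trend.
(C) S (period 3, group 16) vs Ga (period 4, group 13): the stated order agrees with the simple trend.
(D) Br (period 4, group 17) vs Te (period 5, group 16): the stated order agrees with the simple trend.
The exception is (B): S (3p⁴) ionizes more easily than half-filled P (3p³) because the paired 3p electron in S is pushed out by e⁻–e⁻ repulsion.

(B)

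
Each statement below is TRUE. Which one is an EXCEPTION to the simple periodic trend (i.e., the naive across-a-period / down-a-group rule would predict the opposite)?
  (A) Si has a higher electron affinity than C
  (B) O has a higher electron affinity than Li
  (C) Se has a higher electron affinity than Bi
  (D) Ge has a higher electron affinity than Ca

(A)

The general trend: electron affinity increases across a period and decreases down a group.
(A) Si (period 3, group 14) vs C (period 2, group 14): the stated order contradicts the simple trend.
(B) O (period 2, group 16) vs Li (period 2, group 1): the stated order agrees with the simple trend.
(C) Se (period 4, group 16) vs Bi (period 6, group 15): the stated order agrees with the simple trend.
(D) Ge (period 4, group 14) vs Ca (period 4, group 2): the stated order agrees with the simple trend.
The exception is (A): Si's larger, more diffuse 3p orbitals accept an added electron slightly more readily than C's compact 2p.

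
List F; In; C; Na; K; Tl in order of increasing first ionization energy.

K < Na < In < Tl < C < F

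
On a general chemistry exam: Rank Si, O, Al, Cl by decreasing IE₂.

O > Cl > Al > Si

The second ionization energy removes an electron from the +1 ion. For each element: Si⁺ still has 3 valence electrons; O⁺ still has 5 valence electrons; Al⁺ still has 2 valence electrons; Cl⁺ still has 6 valence electrons.
All are still removing valence electrons, so compare the +1 ions as you would atoms: IE_2 generally rises across a period (higher Z_eff) and falls down a group (larger shell), subject to the usual subshell exceptions.
Valence configurations: Si⁺ [Ne]3s²3p¹, O⁺ [He]2s²2p³, Al⁺ [Ne]3s², Cl⁺ [Ne]3s²3p⁴.
Si⁺ loses a lone 3p electron whereas Al⁺ must break into a filled 3s² pair, so IE_2(Al) > IE_2(Si) even though Si has the higher nuclear charge.
Tabulated IE_2 (kJ/mol): Si 1577, O 3388, Al 1817, Cl 2298.
Hence IE_2: Si < Al < Cl < O.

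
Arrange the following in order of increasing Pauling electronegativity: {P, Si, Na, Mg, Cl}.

Na < Mg < Si < P < Cl

Na is in period 3, group 1; Mg is in period 3, group 2; Si is in period 3, group 14; P is in period 3, group 15; Cl is in period 3, group 17.
Electronegativity increases across a period and decreases down a group, tracking effective nuclear charge and atomic size.
All lie in period 3, so electronegativity increases left to right.
So from lowest to highest: Na < Mg < Si < P < Cl.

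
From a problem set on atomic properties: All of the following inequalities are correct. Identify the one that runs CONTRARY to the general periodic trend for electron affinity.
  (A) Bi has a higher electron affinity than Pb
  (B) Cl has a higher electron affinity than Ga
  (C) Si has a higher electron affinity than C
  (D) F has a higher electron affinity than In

The general trend: electron affinity increases across a period and decreases down a group.
(A) Bi (period 6, group 15) vs Pb (period 6, group 14): the stated order agrees with the simple trend.
(B) Cl (period 3, group 17) vs Ga (period 4, group 13): the stated order agrees with the simple trend.
(C) Si (period 3, group 14) vs C (period 2, group 14): the stated order contradicts the simple trend.
(D) F (period 2, group 17) vs In (period 5, group 13): the stated order agrees with the simple trend.
The exception is (C): Si's larger, more diffuse 3p orbitals accept an added electron slightly more readily than C's compact 2p.

(C)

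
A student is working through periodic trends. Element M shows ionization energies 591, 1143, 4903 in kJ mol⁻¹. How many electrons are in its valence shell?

2

Look for the largest jump between consecutive ionization energies: IE3/IE2 ≈ 4.3, far larger than any earlier ratio.
That jump marks the point where a core electron is being removed. So the atom has 2 valence electrons.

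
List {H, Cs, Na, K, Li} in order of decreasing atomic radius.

Cs, K, Na, Li, H

H is in period 1, group 1; Li is in period 2, group 1; Na is in period 3, group 1; K is in period 4, group 1; Cs is in period 6, group 1.
Atomic radius shrinks across a period as nuclear charge pulls the same shell inward, and grows down a group as new shells are added.
All are in group 1, so atomic radius increases down the group.
So from largest to smallest: Cs > K > Na > Li > H.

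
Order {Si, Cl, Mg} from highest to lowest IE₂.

Cl > Si > Mg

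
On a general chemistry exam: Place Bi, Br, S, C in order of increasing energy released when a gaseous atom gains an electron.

C is in period 2, group 14; S is in period 3, group 16; Br is in period 4, group 17; Bi is in period 6, group 15.
Atoms with high Z_eff and room in the valence shell (especially the halogens) have the most exothermic electron affinities.
Here both period and group differ, so the two effects have to be weighed against each other.
C > Bi: period and group pull opposite ways; the down-group shift dominates (122 vs 91 kJ/mol).
S > C: the two effects oppose for this pair; the across-period effect wins (200 vs 122 kJ/mol).
Br > S: the two effects oppose for this pair; the across-period effect wins (325 vs 200 kJ/mol).
Approximate values (kJ/mol): C 122, S 200, Br 325, Bi 91.
So from lowest to highest: Bi < C < S < Br.

Bi < C < S < Br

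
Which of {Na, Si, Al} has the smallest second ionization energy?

Si

The second ionization energy removes an electron from the +1 ion. For each element: Na⁺ is the bare [Ne] core; Si⁺ still has 3 valence electrons; Al⁺ still has 2 valence electrons.
Pulling an electron out of a noble-gas core costs far more than removing a remaining valence electron, so Na sits at the high end of IE_2.
Valence configurations: Si⁺ [Ne]3s²3p¹, Al⁺ [Ne]3s².
Si⁺ loses a lone 3p electron whereas Al⁺ must break into a filled 3s² pair, so IE_2(Al) > IE_2(Si) even though Si has the higher nuclear charge.
Approximate IE_2 values (kJ/mol): Na 4562, Si 1577, Al 1817.
Putting it together, IE_2: Si < Al < Na.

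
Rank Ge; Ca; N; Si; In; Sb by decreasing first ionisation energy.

IE₁ increases left→right with effective nuclear charge and decreases top→bottom as the valence shell moves farther out.
Neither a single period nor a single group — weigh both effects.
Ca > In: period and group pull opposite ways; the down-group shift dominates (590 vs 558 kJ/mol).
Ge > Ca: both are in period 4; the period trend gives Ge the larger value.
Si > Ge: they share group 14; the group trend gives Si the larger value.
Sb > Si: the two effects oppose for this pair; the across-period effect wins (831 vs 786 kJ/mol).
N > Sb: N sits above Sb in group 15, so the down-group effect alone puts N higher.
Approximate values (kJ/mol): N 1402, Si 786, Ca 590, Ge 762, In 558, Sb 831.
So from highest to lowest: N > Sb > Si > Ge > Ca > In.

N, Sb, Si, Ge, Ca, In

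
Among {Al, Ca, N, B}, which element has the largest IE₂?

Consider each +1 ion: Al⁺ still has 2 valence electrons; Ca⁺ still has 1 valence electron; N⁺ still has 4 valence electrons; B⁺ still has 2 valence electrons.
All are still removing valence electrons, so compare the +1 ions as you would atoms: IE_2 generally rises across a period (higher Z_eff) and falls down a group (larger shell), subject to the usual subshell exceptions.
Valence configurations: Al⁺ [Ne]3s², Ca⁺ [Ar]4s¹, N⁺ [He]2s²2p², B⁺ [He]2s².
Approximate IE_2 values (kJ/mol): Al 1817, Ca 1145, N 2856, B 2427.
Overall IE_2 order: Ca < Al < B < N.

N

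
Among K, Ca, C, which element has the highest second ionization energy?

K

After 1 electron has been removed, what remains? K⁺ is the bare [Ar] core; Ca⁺ still has 1 valence electron; C⁺ still has 3 valence electrons.
Pulling an electron out of a noble-gas core costs far more than removing a remaining valence electron, so K sits at the high end of IE_2.
Valence configurations: Ca⁺ [Ar]4s¹, C⁺ [He]2s²2p¹.
Approximate IE_2 values (kJ/mol): K 3052, Ca 1145, C 2353.
Overall IE_2 order: Ca < C < K.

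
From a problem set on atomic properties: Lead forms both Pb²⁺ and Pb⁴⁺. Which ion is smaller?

Pb⁴⁺

Both ions have Z = 82 protons, but Pb⁴⁺ has lost more electrons, so its remaining electrons feel a larger effective nuclear charge per electron and are pulled in more tightly.
Higher positive charge → smaller ion, so Pb²⁺ > Pb⁴⁺.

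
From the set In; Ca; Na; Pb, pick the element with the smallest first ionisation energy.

Na

Removing the outermost electron gets harder across a period and easier down a group.
A diagonal step moves right (one effect) and down (the opposite effect) at once.
In > Na: period and group pull opposite ways; the across-period shift dominates (558 vs 496 kJ/mol).
Ca > In: the two effects oppose for this pair; the down-group effect wins (590 vs 558 kJ/mol).
Pb > Ca: the two effects oppose for this pair; the across-period effect wins (716 vs 590 kJ/mol).
Approximate values (kJ/mol): Na 496, Ca 590, In 558, Pb 716.
The smallest first ionisation energy among these belongs to Na.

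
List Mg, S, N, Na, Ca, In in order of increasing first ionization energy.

Na, In, Ca, Mg, S, N

N is in period 2, group 15; Na is in period 3, group 1; Mg is in period 3, group 2; S is in period 3, group 16; Ca is in period 4, group 2; In is in period 5, group 13.
Across a period the outer electron is held more tightly (higher IE₁); down a group it sits in a higher shell, more shielded, and comes off more easily.
These span different periods and groups, so the two trends combine.
In > Na: the two effects oppose for this pair; the across-period effect wins (558 vs 496 kJ/mol).
Ca > In: the two effects oppose for this pair; the down-group effect wins (590 vs 558 kJ/mol).
Mg > Ca: Mg sits above Ca in group 2, so the down-group effect alone puts Mg higher.
S > Mg: both are in period 3; the period trend gives S the larger value.
N > S: the two effects oppose for this pair; the down-group effect wins (1402 vs 1000 kJ/mol).
Tabulated first ionization energy (kJ/mol): N 1402, Na 496, Mg 738, S 1000, Ca 590, In 558.
So from lowest to highest: Na < In < Ca < Mg < S < N.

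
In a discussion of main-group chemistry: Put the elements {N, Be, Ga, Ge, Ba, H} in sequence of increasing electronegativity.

Ba < Be < Ga < Ge < H < N

EN rises left→right (higher Z_eff, smaller atoms) and falls top→bottom (larger, more shielded atoms).
Neither a single period nor a single group — weigh both effects.
Be > Ba: they share group 2; the group trend gives Be the larger value.
Ga > Be: the two effects oppose for this pair; the across-period effect wins (1.81 vs 1.57).
Ge > Ga: both are in period 4; the period trend gives Ge the larger value.
H > Ge: the two effects oppose for this pair; the down-group effect wins (2.20 vs 2.01).
N > H: the two effects oppose for this pair; the across-period effect wins (3.04 vs 2.20).
For reference (Pauling): H 2.20, Be 1.57, N 3.04, Ga 1.81, Ge 2.01, Ba 0.89.
So from lowest to highest: Ba < Be < Ga < Ge < H < N.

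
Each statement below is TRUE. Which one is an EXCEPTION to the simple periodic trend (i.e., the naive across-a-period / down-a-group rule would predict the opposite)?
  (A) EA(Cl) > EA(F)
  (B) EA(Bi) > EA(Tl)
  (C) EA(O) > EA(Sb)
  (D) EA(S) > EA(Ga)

The general trend: electron affinity increases across a period and decreases down a group.
(A) Cl (period 3, group 17) vs F (period 2, group 17): the stated order contradicts the simple trend.
(B) Bi (period 6, group 15) vs Tl (period 6, group 13): the stated order agrees with the simple trend.
(C) O (period 2, group 16) vs Sb (period 5, group 15): the stated order agrees with the simple trend.
(D) S (period 3, group 16) vs Ga (period 4, group 13): the stated order agrees with the simple trend.
The exception is (A): F's small 2p subshell makes the incoming electron feel strong e⁻–e⁻ repulsion, so Cl actually releases more energy on gaining an electron.

(A)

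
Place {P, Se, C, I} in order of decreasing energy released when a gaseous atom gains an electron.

I > Se > C > P

C is in period 2, group 14; P is in period 3, group 15; Se is in period 4, group 16; I is in period 5, group 17.
EA tends to increase across a period and decrease down a group, though the pattern is less regular than for IE or radius.
These sit on a diagonal, where the across-period and down-group effects partly cancel.
C > P: the two effects oppose for this pair; the down-group effect wins (122 vs 72 kJ/mol).
Se > C: period and group pull opposite ways; the across-period shift dominates (195 vs 122 kJ/mol).
I > Se: the two effects oppose for this pair; the across-period effect wins (295 vs 195 kJ/mol).
For reference (kJ/mol): C 122, P 72, Se 195, I 295.
So from highest to lowest: I > Se > C > P.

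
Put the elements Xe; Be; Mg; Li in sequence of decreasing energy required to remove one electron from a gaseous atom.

Xe, Be, Mg, Li

Li is in period 2, group 1; Be is in period 2, group 2; Mg is in period 3, group 2; Xe is in period 5, group 18.
Across a period the outer electron is held more tightly (higher IE₁); down a group it sits in a higher shell, more shielded, and comes off more easily.
Here both period and group differ, so the two effects have to be weighed against each other.
Mg > Li: the two effects oppose for this pair; the across-period effect wins (738 vs 520 kJ/mol).
Be > Mg: they share group 2; the group trend gives Be the larger value.
Xe > Be: the two effects oppose for this pair; the across-period effect wins (1170 vs 900 kJ/mol).
Approximate values (kJ/mol): Li 520, Be 900, Mg 738, Xe 1170.
So from highest to lowest: Xe > Be > Mg > Li.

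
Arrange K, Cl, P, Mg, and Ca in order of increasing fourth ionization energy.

P < Cl < K < Ca < Mg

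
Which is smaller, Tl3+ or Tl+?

Tl3+

Both ions have Z = 81 protons, but Tl3+ has lost more electrons, so its remaining electrons feel a larger effective nuclear charge per electron and are pulled in more tightly.
Higher positive charge → smaller ion, so Tl+ > Tl3+.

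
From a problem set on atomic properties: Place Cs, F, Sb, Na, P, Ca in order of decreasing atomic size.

F is in period 2, group 17; Na is in period 3, group 1; P is in period 3, group 15; Ca is in period 4, group 2; Sb is in period 5, group 15; Cs is in period 6, group 1.
Across a period the added protons contract the valence shell; down a group each new principal shell makes the atom larger.
Neither a single period nor a single group — weigh both effects.
P > F: both effects reinforce here, so P is clearly the larger of the two.
Sb > P: they share group 15; the group trend gives Sb the larger value.
Na > Sb: period and group pull opposite ways; the across-period shift dominates (155 vs 140 pm).
Ca > Na: period and group pull opposite ways; the down-group shift dominates (171 vs 155 pm).
Cs > Ca: both effects reinforce here, so Cs is clearly the larger of the two.
Approximate values (pm): F 64, Na 155, P 111, Ca 171, Sb 140, Cs 232.
So from largest to smallest: Cs > Ca > Na > Sb > P > F.

Cs > Ca > Na > Sb > P > F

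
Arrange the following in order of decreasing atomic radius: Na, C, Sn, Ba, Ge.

Ba > Na > Sn > Ge > C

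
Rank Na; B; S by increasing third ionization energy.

S < B < Na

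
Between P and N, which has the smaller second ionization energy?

P

After 1 electron has been removed, what remains? P⁺ still has 4 valence electrons; N⁺ still has 4 valence electrons.
All are still removing valence electrons, so compare the +1 ions as you would atoms: IE_2 generally rises across a period (higher Z_eff) and falls down a group (larger shell), subject to the usual subshell exceptions.
Valence configurations: P⁺ [Ne]3s²3p², N⁺ [He]2s²2p².
Approximate IE_2 values (kJ/mol): P 1907, N 2856.
Putting it together, IE_2: P < N.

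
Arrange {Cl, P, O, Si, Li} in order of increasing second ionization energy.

Consider each +1 ion: Cl⁺ still has 6 valence electrons; P⁺ still has 4 valence electrons; O⁺ still has 5 valence electrons; Si⁺ still has 3 valence electrons; Li⁺ is the bare [He] core.
Breaking into a closed-shell core is much more expensive than removing a leftover valence electron — Li has the largest IE_2 here.
Valence configurations: Cl⁺ [Ne]3s²3p⁴, P⁺ [Ne]3s²3p², O⁺ [He]2s²2p³, Si⁺ [Ne]3s²3p¹.
The numbers (kJ/mol): Cl 2298, P 1907, O 3388, Si 1577, Li 7298.
Hence IE_2: Si < P < Cl < O < Li.

Si < P < Cl < O < Li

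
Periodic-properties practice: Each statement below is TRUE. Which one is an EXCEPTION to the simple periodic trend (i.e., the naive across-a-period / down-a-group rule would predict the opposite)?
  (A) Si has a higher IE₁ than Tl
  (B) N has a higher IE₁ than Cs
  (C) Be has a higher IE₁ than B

(C)

The general trend: IE₁ increases across a period and decreases down a group.
(A) Si (period 3, group 14) vs Tl (period 6, group 13): the stated order agrees with the simple trend.
(B) N (period 2, group 15) vs Cs (period 6, group 1): the stated order agrees with the simple trend.
(C) Be (period 2, group 2) vs B (period 2, group 13): the stated order contradicts the simple trend.
The exception is (C): removing B's lone 2p electron is easier than breaking Be's filled 2s².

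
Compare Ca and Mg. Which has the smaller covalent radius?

Mg is in period 3, group 2; Ca is in period 4, group 2.
Radius decreases left→right (rising Z_eff, same n) and increases top→bottom (higher n).
All are in group 2, so atomic radius increases down the group.
So Mg has the smaller covalent radius (Mg < Ca).

Mg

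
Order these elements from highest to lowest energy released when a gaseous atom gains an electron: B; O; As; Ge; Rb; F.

F > O > Ge > As > Rb > B

B is in period 2, group 13; O is in period 2, group 16; F is in period 2, group 17; Ge is in period 4, group 14; As is in period 4, group 15; Rb is in period 5, group 1.
EA tends to increase across a period and decrease down a group, though the pattern is less regular than for IE or radius.
These span different periods and groups, so the two trends combine.
Rb > B: this pair runs against the simple trend — see the exception note.
As > Rb: relative to Rb, both the across-period and down-group shifts push As's electron affinity up.
Ge > As: this pair runs against the simple trend — see the exception note.
O > Ge: both effects reinforce here, so O is clearly the higher of the two.
F > O: F lies to the right of O in period 2, so the across-period effect alone puts F higher.
Note the exception: Rb has a higher electron affinity than B, contrary to the simple trend — B's ns²np¹ configuration gives only a small electron affinity — the sparsely filled np subshell binds an added electron weakly.
Note the exception: Ge has a higher electron affinity than As, contrary to the simple trend — adding an electron to As's half-filled 4p³ is unfavourable, so Ge (4p²) has the more exothermic EA.
For reference (kJ/mol): B 27, O 141, F 328, Ge 119, As 78, Rb 47.
So from highest to lowest: F > O > Ge > As > Rb > B.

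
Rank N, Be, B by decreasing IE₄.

B > Be > N

The fourth ionization energy removes an electron from the +3 ion. For each element: N³⁺ still has 2 valence electrons; Be³⁺ is already 1 electron into the core; B³⁺ is the bare [He] core.
Pulling an electron out of a noble-gas core costs far more than removing a remaining valence electron, so Be and B sit at the high end of IE_4.
Approximate IE_4 values (kJ/mol): N 7475, Be 21007, B 25026.
So the fourth ionization energies run N < Be < B.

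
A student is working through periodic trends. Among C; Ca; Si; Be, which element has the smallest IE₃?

Si

After 2 electrons have been removed, what remains? C²⁺ still has 2 valence electrons; Ca²⁺ is the bare [Ar] core; Si²⁺ still has 2 valence electrons; Be²⁺ is the bare [He] core.
Breaking into a closed-shell core is much more expensive than removing a leftover valence electron — Ca and Be have the largest IE_3 here.
Valence configurations: C²⁺ [He]2s², Si²⁺ [Ne]3s².
Tabulated IE_3 (kJ/mol): C 4620, Ca 4912, Si 3232, Be 14849.
Putting it together, IE_3: Si < C < Ca < Be.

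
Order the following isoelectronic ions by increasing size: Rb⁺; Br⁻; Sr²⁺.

Sr²⁺, Rb⁺, Br⁻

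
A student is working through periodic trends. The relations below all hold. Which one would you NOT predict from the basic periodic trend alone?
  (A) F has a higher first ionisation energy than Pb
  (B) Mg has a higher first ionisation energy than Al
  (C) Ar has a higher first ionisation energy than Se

The general trend: first ionisation energy increases across a period and decreases down a group.
(A) F (period 2, group 17) vs Pb (period 6, group 14): the stated order agrees with the simple trend.
(B) Mg (period 3, group 2) vs Al (period 3, group 13): the stated order contradicts the simple trend.
(C) Ar (period 3, group 18) vs Se (period 4, group 16): the stated order agrees with the simple trend.
The exception is (B): Al's single 3p electron is easier to remove than one from Mg's filled 3s².

(B)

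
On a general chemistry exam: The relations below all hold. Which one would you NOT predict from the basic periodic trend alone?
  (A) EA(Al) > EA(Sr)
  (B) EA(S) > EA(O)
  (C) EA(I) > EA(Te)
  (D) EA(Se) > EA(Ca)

The general trend: electron affinity increases across a period and decreases down a group.
(A) Al (period 3, group 13) vs Sr (period 5, group 2): the stated order agrees with the simple trend.
(B) S (period 3, group 16) vs O (period 2, group 16): the stated order contradicts the simple trend.
(C) I (period 5, group 17) vs Te (period 5, group 16): the stated order agrees with the simple trend.
(D) Se (period 4, group 16) vs Ca (period 4, group 2): the stated order agrees with the simple trend.
The exception is (B): the compact 2p subshell of O repels the added electron more than S's larger 3p does.

(B)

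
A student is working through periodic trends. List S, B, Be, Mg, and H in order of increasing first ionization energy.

Mg, B, Be, S, H

H is in period 1, group 1; Be is in period 2, group 2; B is in period 2, group 13; Mg is in period 3, group 2; S is in period 3, group 16.
Removing the outermost electron gets harder across a period and easier down a group.
Here both period and group differ, so the two effects have to be weighed against each other.
B > Mg: both effects reinforce here, so B is clearly the higher of the two.
Be > B: this pair runs against the simple trend — see the exception note.
S > Be: the two effects oppose for this pair; the across-period effect wins (1000 vs 900 kJ/mol).
H > S: the two effects oppose for this pair; the down-group effect wins (1312 vs 1000 kJ/mol).
Note the exception: Be has a higher first ionization energy than B, contrary to the simple trend — removing B's lone 2p electron is easier than breaking Be's filled 2s².
Tabulated first ionization energy (kJ/mol): H 1312, Be 900, B 801, Mg 738, S 1000.
So from lowest to highest: Mg < B < Be < S < H.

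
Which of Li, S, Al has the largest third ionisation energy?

After 2 electrons have been removed, what remains? Li²⁺ is already 1 electron into the core; S²⁺ still has 4 valence electrons; Al²⁺ still has 1 valence electron.
Pulling an electron out of a noble-gas core costs far more than removing a remaining valence electron, so Li sits at the high end of IE_3.
Valence configurations: S²⁺ [Ne]3s²3p², Al²⁺ [Ne]3s¹.
Tabulated IE_3 (kJ/mol): Li 11815, S 3357, Al 2745.
Overall IE_3 order: Al < S < Li.

Li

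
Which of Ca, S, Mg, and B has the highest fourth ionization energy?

B

Consider each +3 ion: Ca³⁺ is already 1 electron into the core; S³⁺ still has 3 valence electrons; Mg³⁺ is already 1 electron into the core; B³⁺ is the bare [He] core.
Core electrons are held far more tightly than valence electrons, so Ca, Mg and B top the IE_4 order.
The numbers (kJ/mol): Ca 6491, S 4556, Mg 10543, B 25026.
Overall IE_4 order: S < Ca < Mg < B.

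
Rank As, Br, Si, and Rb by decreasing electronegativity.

Br > As > Si > Rb

Si is in period 3, group 14; As is in period 4, group 15; Br is in period 4, group 17; Rb is in period 5, group 1.
Electronegativity increases across a period and decreases down a group, tracking effective nuclear charge and atomic size.
These span different periods and groups, so the two trends combine.
Si > Rb: relative to Rb, both the across-period and down-group shifts push Si's electronegativity up.
As > Si: the two effects oppose for this pair; the across-period effect wins (2.18 vs 1.90).
Br > As: both are in period 4; the period trend gives Br the larger value.
For reference (Pauling): Si 1.90, As 2.18, Br 2.96, Rb 0.82.
So from highest to lowest: Br > As > Si > Rb.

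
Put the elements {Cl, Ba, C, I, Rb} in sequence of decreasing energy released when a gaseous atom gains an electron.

Cl, I, C, Rb, Ba

C is in period 2, group 14; Cl is in period 3, group 17; Rb is in period 5, group 1; I is in period 5, group 17; Ba is in period 6, group 2.
EA tends to increase across a period and decrease down a group, though the pattern is less regular than for IE or radius.
Here both period and group differ, so the two effects have to be weighed against each other.
Rb > Ba: period and group pull opposite ways; the down-group shift dominates (47 vs 14 kJ/mol).
C > Rb: relative to Rb, both the across-period and down-group shifts push C's electron affinity up.
I > C: period and group pull opposite ways; the across-period shift dominates (295 vs 122 kJ/mol).
Cl > I: they share group 17; the group trend gives Cl the larger value.
Approximate values (kJ/mol): C 122, Cl 349, Rb 47, I 295, Ba 14.
So from highest to lowest: Cl > I > C > Rb > Ba.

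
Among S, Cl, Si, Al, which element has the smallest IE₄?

The fourth ionization energy removes an electron from the +3 ion. For each element: S³⁺ still has 3 valence electrons; Cl³⁺ still has 4 valence electrons; Si³⁺ still has 1 valence electron; Al³⁺ is the bare [Ne] core.
Pulling an electron out of a noble-gas core costs far more than removing a remaining valence electron, so Al sits at the high end of IE_4.
Valence configurations: S³⁺ [Ne]3s²3p¹, Cl³⁺ [Ne]3s²3p², Si³⁺ [Ne]3s¹.
Approximate IE_4 values (kJ/mol): S 4556, Cl 5159, Si 4356, Al 11577.
Putting it together, IE_4: Si < S < Cl < Al.

Si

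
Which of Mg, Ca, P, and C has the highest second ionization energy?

C

Consider each +1 ion: Mg⁺ still has 1 valence electron; Ca⁺ still has 1 valence electron; P⁺ still has 4 valence electrons; C⁺ still has 3 valence electrons.
All are still removing valence electrons, so compare the +1 ions as you would atoms: IE_2 generally rises across a period (higher Z_eff) and falls down a group (larger shell), subject to the usual subshell exceptions.
Valence configurations: Mg⁺ [Ne]3s¹, Ca⁺ [Ar]4s¹, P⁺ [Ne]3s²3p², C⁺ [He]2s²2p¹.
Approximate IE_2 values (kJ/mol): Mg 1451, Ca 1145, P 1907, C 2353.
Hence IE_2: Ca < Mg < P < C.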